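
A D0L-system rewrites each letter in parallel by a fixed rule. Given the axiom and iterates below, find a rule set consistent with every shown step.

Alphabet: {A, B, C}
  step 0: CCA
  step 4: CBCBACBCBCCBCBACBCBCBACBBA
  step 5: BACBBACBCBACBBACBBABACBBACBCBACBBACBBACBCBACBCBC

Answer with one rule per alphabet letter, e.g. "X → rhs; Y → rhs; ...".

A->C, B->CB, C->BA

  step 4 ⇒ step 5: CBCBACBCBCCBCBACBCBCBACBBA ⇒ BA·CB·BA·CB·C·BA·CB·BA·CB·BA·BA·CB·BA·CB·C·BA·CB·BA·CB·BA·CB·C·BA·CB·CB·C
    A ↦ C
    B ↦ CB
    C ↦ BA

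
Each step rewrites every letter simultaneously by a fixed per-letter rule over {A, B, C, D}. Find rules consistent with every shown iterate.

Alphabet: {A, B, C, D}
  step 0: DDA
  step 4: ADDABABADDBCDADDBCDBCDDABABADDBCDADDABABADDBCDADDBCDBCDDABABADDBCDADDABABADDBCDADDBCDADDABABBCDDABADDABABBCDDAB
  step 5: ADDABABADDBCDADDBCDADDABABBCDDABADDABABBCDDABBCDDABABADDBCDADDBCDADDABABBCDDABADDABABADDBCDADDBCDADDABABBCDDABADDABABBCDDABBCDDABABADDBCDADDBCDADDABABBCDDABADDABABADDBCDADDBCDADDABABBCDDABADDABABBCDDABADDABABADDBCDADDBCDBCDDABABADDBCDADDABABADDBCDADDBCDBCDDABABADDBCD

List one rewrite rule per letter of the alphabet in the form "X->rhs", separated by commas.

  step 4 ⇒ step 5: ADDABABADDBCDADDBCDBCDDABABADDBCDADDABABADDBCDADDBCDBCDDABABADDBCDADDABABADDBCDADDBCDADDABABBCDDABADDABABBCDDAB ⇒ ADD·AB·AB·ADD·BCD·ADD·BCD·ADD·AB·AB·BCD·D·AB·ADD·AB·AB·BCD·D·AB·BCD·D·AB·AB·ADD·BCD·ADD·BCD·ADD·AB·AB·BCD·D·AB·ADD·AB·AB·ADD·BCD·ADD·BCD·ADD·AB·AB·BCD·D·AB·ADD·AB·AB·BCD·D·AB·BCD·D·AB·AB·ADD·BCD·ADD·BCD·ADD·AB·AB·BCD·D·AB·ADD·AB·AB·ADD·BCD·ADD·BCD·ADD·AB·AB·BCD·D·AB·ADD·AB·AB·BCD·D·AB·ADD·AB·AB·ADD·BCD·ADD·BCD·BCD·D·AB·AB·ADD·BCD·ADD·AB·AB·ADD·BCD·ADD·BCD·BCD·D·AB·AB·ADD·BCD
    A ↦ ADD
    B ↦ BCD
    C ↦ D
    D ↦ AB

A->ADD, B->BCD, C->D, D->AB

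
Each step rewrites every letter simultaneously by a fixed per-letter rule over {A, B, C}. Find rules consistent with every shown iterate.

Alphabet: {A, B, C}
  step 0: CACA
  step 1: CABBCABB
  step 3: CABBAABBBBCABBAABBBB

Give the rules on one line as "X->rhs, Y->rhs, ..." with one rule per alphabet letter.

A->BB, B->A, C->CA

  step 0 ⇒ step 1: CACA ⇒ CA·BB·CA·BB
    A ↦ BB
    C ↦ CA
    B ↦ A  (constrained at step 1)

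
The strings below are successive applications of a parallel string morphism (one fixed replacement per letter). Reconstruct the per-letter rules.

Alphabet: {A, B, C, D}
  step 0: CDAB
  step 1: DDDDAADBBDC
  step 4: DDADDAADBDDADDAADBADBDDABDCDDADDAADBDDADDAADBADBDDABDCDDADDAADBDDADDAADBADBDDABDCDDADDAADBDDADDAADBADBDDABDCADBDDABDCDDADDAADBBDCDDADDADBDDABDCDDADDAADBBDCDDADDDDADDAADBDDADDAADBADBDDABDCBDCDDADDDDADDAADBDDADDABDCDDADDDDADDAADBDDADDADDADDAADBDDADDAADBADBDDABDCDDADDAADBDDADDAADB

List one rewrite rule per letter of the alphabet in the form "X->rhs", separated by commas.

  step 0 ⇒ step 1: CDAB ⇒ DD·DDA·ADB·BDC
    A ↦ ADB
    B ↦ BDC
    C ↦ DD
    D ↦ DDA

A->ADB, B->BDC, C->DD, D->DDA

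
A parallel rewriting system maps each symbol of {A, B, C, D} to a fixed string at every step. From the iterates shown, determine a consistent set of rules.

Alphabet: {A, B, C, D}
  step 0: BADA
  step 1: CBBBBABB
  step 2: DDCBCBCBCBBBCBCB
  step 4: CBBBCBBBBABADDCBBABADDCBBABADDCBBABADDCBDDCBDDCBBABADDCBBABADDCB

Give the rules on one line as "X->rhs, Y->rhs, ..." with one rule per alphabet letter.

A->BB, B->CB, C->DD, D->BA

  step 1 ⇒ step 2: CBBBBABB ⇒ DD·CB·CB·CB·CB·BB·CB·CB
    A ↦ BB
    B ↦ CB
    C ↦ DD
  step 0 ⇒ step 1: BADA ⇒ CB·BB·BA·BB
    D ↦ BA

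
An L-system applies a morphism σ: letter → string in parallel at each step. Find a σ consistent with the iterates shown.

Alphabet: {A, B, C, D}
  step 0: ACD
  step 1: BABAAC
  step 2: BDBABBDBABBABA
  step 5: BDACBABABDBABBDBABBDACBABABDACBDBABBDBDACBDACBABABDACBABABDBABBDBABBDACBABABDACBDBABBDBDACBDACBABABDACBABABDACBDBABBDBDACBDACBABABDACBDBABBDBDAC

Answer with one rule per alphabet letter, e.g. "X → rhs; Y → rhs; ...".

A->BAB, B->BD, C->A, D->AC

  step 1 ⇒ step 2: BABAAC ⇒ BD·BAB·BD·BAB·BAB·A
    A ↦ BAB
    B ↦ BD
    C ↦ A
  step 0 ⇒ step 1: ACD ⇒ BAB·A·AC
    D ↦ AC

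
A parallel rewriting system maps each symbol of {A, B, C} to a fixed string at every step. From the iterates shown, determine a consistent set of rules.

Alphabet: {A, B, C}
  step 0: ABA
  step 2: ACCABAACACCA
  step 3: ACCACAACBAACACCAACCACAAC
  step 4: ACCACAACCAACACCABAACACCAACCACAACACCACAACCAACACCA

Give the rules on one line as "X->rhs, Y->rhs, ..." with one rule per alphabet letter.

  step 3 ⇒ step 4: ACCACAACBAACACCAACCACAAC ⇒ AC·CA·CA·AC·CA·AC·AC·CA·BA·AC·AC·CA·AC·CA·CA·AC·AC·CA·CA·AC·CA·AC·AC·CA
    A ↦ AC
    B ↦ BA
    C ↦ CA

A->AC, B->BA, C->CA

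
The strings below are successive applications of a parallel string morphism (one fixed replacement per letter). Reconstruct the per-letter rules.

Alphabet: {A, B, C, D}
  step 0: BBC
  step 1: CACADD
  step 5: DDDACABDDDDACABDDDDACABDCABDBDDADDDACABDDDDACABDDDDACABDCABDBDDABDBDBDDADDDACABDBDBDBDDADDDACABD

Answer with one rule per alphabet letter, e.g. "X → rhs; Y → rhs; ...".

A->DA, B->CA, C->DD, D->BD

  step 0 ⇒ step 1: BBC ⇒ CA·CA·DD
    B ↦ CA
    C ↦ DD
    A ↦ DA  (constrained at step 1)
    D ↦ BD  (constrained at step 1)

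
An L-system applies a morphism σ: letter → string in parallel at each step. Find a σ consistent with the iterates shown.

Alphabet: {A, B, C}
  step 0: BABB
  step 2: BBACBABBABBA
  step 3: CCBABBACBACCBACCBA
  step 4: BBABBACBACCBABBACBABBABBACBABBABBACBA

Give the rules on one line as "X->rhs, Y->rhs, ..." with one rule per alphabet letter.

A->BA, B->C, C->BBA

  step 3 ⇒ step 4: CCBABBACBACCBACCBA ⇒ BBA·BBA·C·BA·C·C·BA·BBA·C·BA·BBA·BBA·C·BA·BBA·BBA·C·BA
    A ↦ BA
    B ↦ C
    C ↦ BBA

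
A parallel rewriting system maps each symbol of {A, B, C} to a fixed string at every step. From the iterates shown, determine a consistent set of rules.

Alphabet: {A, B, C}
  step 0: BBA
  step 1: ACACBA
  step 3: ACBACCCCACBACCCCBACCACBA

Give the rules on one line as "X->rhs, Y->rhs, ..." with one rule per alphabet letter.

  step 0 ⇒ step 1: BBA ⇒ AC·AC·BA
    A ↦ BA
    B ↦ AC
    C ↦ CC  (constrained at step 1)

A->BA, B->AC, C->CC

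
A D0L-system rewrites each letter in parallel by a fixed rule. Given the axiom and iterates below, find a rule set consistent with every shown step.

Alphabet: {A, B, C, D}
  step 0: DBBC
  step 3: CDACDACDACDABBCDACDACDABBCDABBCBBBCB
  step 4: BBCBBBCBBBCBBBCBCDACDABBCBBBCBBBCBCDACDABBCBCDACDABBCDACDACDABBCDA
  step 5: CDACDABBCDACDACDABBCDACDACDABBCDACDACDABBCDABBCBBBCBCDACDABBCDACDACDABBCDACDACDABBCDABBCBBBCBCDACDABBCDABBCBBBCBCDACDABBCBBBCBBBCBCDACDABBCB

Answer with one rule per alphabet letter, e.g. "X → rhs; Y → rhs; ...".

  step 4 ⇒ step 5: BBCBBBCBBBCBBBCBCDACDABBCBBBCBBBCBCDACDABBCBCDACDABBCDACDACDABBCDA ⇒ CDA·CDA·BB·CDA·CDA·CDA·BB·CDA·CDA·CDA·BB·CDA·CDA·CDA·BB·CDA·BB·C·B·BB·C·B·CDA·CDA·BB·CDA·CDA·CDA·BB·CDA·CDA·CDA·BB·CDA·BB·C·B·BB·C·B·CDA·CDA·BB·CDA·BB·C·B·BB·C·B·CDA·CDA·BB·C·B·BB·C·B·BB·C·B·CDA·CDA·BB·C·B
    A ↦ B
    B ↦ CDA
    C ↦ BB
    D ↦ C

A->B, B->CDA, C->BB, D->C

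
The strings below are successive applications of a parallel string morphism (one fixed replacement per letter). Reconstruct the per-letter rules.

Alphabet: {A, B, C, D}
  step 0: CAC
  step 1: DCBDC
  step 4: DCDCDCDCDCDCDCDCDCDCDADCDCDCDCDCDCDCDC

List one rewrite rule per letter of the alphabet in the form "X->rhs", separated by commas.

  step 0 ⇒ step 1: CAC ⇒ DC·B·DC
    A ↦ B
    C ↦ DC
    B ↦ DA  (constrained at step 1)
    D ↦ DC  (constrained at step 1)

A->B, B->DA, C->DC, D->DC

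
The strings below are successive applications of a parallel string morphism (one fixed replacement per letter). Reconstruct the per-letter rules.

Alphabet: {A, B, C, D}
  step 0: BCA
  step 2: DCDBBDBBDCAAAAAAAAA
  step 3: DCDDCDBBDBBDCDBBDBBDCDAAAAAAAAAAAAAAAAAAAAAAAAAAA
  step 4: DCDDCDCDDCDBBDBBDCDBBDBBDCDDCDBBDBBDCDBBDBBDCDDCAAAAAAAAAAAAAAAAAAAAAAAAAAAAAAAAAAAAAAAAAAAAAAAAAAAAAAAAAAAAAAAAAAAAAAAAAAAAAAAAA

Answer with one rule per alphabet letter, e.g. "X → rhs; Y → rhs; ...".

  step 3 ⇒ step 4: DCDDCDBBDBBDCDBBDBBDCDAAAAAAAAAAAAAAAAAAAAAAAAAAA ⇒ DC·D·DC·DC·D·DC·DBB·DBB·DC·DBB·DBB·DC·D·DC·DBB·DBB·DC·DBB·DBB·DC·D·DC·AAA·AAA·AAA·AAA·AAA·AAA·AAA·AAA·AAA·AAA·AAA·AAA·AAA·AAA·AAA·AAA·AAA·AAA·AAA·AAA·AAA·AAA·AAA·AAA·AAA·AAA·AAA
    A ↦ AAA
    B ↦ DBB
    C ↦ D
    D ↦ DC

A->AAA, B->DBB, C->D, D->DC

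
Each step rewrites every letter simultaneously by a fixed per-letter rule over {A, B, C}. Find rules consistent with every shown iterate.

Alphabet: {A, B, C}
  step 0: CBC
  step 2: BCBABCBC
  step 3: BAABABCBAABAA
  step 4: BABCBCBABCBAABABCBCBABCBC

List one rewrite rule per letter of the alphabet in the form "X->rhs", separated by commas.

A->BC, B->BA, C->A

  step 3 ⇒ step 4: BAABABCBAABAA ⇒ BA·BC·BC·BA·BC·BA·A·BA·BC·BC·BA·BC·BC
    A ↦ BC
    B ↦ BA
    C ↦ A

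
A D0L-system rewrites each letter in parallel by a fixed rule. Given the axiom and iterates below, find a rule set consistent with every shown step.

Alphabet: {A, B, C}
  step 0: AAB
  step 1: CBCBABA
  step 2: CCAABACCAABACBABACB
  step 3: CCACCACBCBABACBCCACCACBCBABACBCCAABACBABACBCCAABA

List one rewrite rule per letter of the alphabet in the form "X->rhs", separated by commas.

  step 2 ⇒ step 3: CCAABACCAABACBABACB ⇒ CCA·CCA·CB·CB·ABA·CB·CCA·CCA·CB·CB·ABA·CB·CCA·ABA·CB·ABA·CB·CCA·ABA
    A ↦ CB
    B ↦ ABA
    C ↦ CCA

A->CB, B->ABA, C->CCA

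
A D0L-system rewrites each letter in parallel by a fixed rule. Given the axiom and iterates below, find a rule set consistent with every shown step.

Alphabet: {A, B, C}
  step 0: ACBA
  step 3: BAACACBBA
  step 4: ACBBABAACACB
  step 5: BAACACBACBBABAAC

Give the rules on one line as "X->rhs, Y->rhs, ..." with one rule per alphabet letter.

A->B, B->AC, C->A

  step 4 ⇒ step 5: ACBBABAACACB ⇒ B·A·AC·AC·B·AC·B·B·A·B·A·AC
    A ↦ B
    B ↦ AC
    C ↦ A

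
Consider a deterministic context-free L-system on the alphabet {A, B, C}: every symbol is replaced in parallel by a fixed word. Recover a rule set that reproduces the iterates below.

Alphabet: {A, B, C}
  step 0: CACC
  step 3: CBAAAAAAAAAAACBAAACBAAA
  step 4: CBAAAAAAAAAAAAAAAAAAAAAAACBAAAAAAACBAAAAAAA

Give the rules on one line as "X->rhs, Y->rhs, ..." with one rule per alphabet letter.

A->AA, B->A, C->CB

  step 3 ⇒ step 4: CBAAAAAAAAAAACBAAACBAAA ⇒ CB·A·AA·AA·AA·AA·AA·AA·AA·AA·AA·AA·AA·CB·A·AA·AA·AA·CB·A·AA·AA·AA
    A ↦ AA
    B ↦ A
    C ↦ CB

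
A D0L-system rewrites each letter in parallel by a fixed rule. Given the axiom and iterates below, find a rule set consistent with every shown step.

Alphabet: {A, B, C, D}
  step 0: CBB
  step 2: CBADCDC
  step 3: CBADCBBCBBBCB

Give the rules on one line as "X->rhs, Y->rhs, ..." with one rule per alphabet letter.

A->DC, B->A, C->CB, D->BB

  step 2 ⇒ step 3: CBADCDC ⇒ CB·A·DC·BB·CB·BB·CB
    A ↦ DC
    B ↦ A
    C ↦ CB
    D ↦ BB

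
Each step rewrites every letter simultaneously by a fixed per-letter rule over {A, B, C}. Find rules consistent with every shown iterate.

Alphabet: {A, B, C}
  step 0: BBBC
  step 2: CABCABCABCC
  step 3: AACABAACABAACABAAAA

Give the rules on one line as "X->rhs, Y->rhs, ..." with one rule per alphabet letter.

A->C, B->AB, C->AA

  step 2 ⇒ step 3: CABCABCABCC ⇒ AA·C·AB·AA·C·AB·AA·C·AB·AA·AA
    A ↦ C
    B ↦ AB
    C ↦ AA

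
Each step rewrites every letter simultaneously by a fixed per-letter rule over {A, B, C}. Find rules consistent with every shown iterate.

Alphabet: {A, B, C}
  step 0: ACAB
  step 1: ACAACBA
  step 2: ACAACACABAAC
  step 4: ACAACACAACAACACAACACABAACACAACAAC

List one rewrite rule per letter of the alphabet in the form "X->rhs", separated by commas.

A->AC, B->BA, C->A

  step 1 ⇒ step 2: ACAACBA ⇒ AC·A·AC·AC·A·BA·AC
    A ↦ AC
    B ↦ BA
    C ↦ A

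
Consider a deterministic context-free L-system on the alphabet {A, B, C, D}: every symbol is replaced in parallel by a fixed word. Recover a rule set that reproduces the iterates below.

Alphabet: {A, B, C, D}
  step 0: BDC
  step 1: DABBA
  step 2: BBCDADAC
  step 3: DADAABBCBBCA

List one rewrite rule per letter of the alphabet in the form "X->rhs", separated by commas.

  step 2 ⇒ step 3: BBCDADAC ⇒ DA·DA·A·BB·C·BB·C·A
    A ↦ C
    B ↦ DA
    C ↦ A
    D ↦ BB

A->C, B->DA, C->A, D->BB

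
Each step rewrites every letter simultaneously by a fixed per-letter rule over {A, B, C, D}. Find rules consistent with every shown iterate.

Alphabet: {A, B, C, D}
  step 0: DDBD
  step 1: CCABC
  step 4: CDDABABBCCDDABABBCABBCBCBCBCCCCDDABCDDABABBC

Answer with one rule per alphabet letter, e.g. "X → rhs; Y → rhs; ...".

A->CDD, B->AB, C->BC, D->C

  step 0 ⇒ step 1: DDBD ⇒ C·C·AB·C
    B ↦ AB
    D ↦ C
    A ↦ CDD  (constrained at step 1)
    C ↦ BC  (constrained at step 1)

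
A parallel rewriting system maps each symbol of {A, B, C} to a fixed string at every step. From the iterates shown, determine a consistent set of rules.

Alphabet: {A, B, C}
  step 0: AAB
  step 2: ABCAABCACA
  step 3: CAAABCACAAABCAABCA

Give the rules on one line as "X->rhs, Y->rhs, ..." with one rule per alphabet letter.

  step 2 ⇒ step 3: ABCAABCACA ⇒ CA·A·AB·CA·CA·A·AB·CA·AB·CA
    A ↦ CA
    B ↦ A
    C ↦ AB

A->CA, B->A, C->AB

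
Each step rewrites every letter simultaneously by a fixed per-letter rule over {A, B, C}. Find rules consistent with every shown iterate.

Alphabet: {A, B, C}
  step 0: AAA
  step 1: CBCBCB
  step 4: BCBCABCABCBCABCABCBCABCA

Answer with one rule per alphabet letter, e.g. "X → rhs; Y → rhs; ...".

A->CB, B->CA, C->B

  step 0 ⇒ step 1: AAA ⇒ CB·CB·CB
    A ↦ CB
    B ↦ CA  (constrained at step 1)
    C ↦ B  (constrained at step 1)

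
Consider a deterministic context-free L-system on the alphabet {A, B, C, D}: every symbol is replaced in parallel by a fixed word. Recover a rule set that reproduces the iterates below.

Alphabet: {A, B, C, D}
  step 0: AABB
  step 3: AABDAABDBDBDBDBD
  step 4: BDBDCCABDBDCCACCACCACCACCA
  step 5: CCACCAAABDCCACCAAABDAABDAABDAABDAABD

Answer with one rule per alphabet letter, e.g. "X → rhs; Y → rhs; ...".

A->BD, B->CC, C->A, D->A

  step 4 ⇒ step 5: BDBDCCABDBDCCACCACCACCACCA ⇒ CC·A·CC·A·A·A·BD·CC·A·CC·A·A·A·BD·A·A·BD·A·A·BD·A·A·BD·A·A·BD
    A ↦ BD
    B ↦ CC
    C ↦ A
    D ↦ A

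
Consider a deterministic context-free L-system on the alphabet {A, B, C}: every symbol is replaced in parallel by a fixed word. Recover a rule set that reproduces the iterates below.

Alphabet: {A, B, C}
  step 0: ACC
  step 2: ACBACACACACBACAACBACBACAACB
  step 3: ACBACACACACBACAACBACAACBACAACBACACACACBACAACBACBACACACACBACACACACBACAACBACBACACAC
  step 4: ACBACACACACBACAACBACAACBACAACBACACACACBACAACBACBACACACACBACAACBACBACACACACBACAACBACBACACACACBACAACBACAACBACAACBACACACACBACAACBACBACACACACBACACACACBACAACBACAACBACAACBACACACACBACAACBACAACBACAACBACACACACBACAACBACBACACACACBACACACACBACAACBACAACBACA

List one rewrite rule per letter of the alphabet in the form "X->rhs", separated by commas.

  step 3 ⇒ step 4: ACBACACACACBACAACBACAACBACAACBACACACACBACAACBACBACACACACBACACACACBACAACBACBACACAC ⇒ ACB·ACA·CAC·ACB·ACA·ACB·ACA·ACB·ACA·ACB·ACA·CAC·ACB·ACA·ACB·ACB·ACA·CAC·ACB·ACA·ACB·ACB·ACA·CAC·ACB·ACA·ACB·ACB·ACA·CAC·ACB·ACA·ACB·ACA·ACB·ACA·ACB·ACA·CAC·ACB·ACA·ACB·ACB·ACA·CAC·ACB·ACA·CAC·ACB·ACA·ACB·ACA·ACB·ACA·ACB·ACA·CAC·ACB·ACA·ACB·ACA·ACB·ACA·ACB·ACA·CAC·ACB·ACA·ACB·ACB·ACA·CAC·ACB·ACA·CAC·ACB·ACA·ACB·ACA·ACB·ACA
    A ↦ ACB
    B ↦ CAC
    C ↦ ACA

A->ACB, B->CAC, C->ACA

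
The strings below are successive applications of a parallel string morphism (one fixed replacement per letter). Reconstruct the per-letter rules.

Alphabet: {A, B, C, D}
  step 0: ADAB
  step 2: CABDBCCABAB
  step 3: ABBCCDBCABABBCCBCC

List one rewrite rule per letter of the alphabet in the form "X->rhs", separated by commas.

  step 2 ⇒ step 3: CABDBCCABAB ⇒ AB·BC·C·DB·C·AB·AB·BC·C·BC·C
    A ↦ BC
    B ↦ C
    C ↦ AB
    D ↦ DB

A->BC, B->C, C->AB, D->DB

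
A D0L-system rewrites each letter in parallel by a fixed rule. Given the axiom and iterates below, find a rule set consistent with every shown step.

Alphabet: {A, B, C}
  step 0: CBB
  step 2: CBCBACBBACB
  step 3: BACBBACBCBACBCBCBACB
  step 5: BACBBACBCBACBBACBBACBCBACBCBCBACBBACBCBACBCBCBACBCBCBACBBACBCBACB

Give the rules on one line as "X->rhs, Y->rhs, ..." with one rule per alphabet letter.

  step 2 ⇒ step 3: CBCBACBBACB ⇒ BA·CB·BA·CB·C·BA·CB·CB·C·BA·CB
    A ↦ C
    B ↦ CB
    C ↦ BA

A->C, B->CB, C->BA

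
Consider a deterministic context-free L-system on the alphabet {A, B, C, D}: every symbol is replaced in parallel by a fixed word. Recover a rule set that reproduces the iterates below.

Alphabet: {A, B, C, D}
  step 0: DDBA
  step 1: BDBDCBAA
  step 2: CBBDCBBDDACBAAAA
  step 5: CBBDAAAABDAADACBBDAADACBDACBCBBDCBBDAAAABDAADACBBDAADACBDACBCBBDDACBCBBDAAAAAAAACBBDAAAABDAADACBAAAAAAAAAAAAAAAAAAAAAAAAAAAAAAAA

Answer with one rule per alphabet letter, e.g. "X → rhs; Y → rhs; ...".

A->AA, B->CB, C->DA, D->BD

  step 1 ⇒ step 2: BDBDCBAA ⇒ CB·BD·CB·BD·DA·CB·AA·AA
    A ↦ AA
    B ↦ CB
    C ↦ DA
    D ↦ BD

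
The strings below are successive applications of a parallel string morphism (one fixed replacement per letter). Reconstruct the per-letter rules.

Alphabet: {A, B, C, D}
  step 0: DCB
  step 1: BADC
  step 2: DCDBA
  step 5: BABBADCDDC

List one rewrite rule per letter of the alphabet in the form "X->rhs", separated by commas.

  step 1 ⇒ step 2: BADC ⇒ DC·D·B·A
    A ↦ D
    B ↦ DC
    C ↦ A
    D ↦ B

A->D, B->DC, C->A, D->B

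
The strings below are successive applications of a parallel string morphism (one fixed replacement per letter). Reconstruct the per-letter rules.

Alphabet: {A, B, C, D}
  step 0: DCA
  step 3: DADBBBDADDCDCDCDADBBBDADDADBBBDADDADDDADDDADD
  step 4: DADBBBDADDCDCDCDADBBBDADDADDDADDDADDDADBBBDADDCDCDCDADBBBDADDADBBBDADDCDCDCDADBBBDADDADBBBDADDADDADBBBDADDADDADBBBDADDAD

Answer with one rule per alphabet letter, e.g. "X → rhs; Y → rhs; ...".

A->BBB, B->DC, C->D, D->DAD

  step 3 ⇒ step 4: DADBBBDADDCDCDCDADBBBDADDADBBBDADDADDDADDDADD ⇒ DAD·BBB·DAD·DC·DC·DC·DAD·BBB·DAD·DAD·D·DAD·D·DAD·D·DAD·BBB·DAD·DC·DC·DC·DAD·BBB·DAD·DAD·BBB·DAD·DC·DC·DC·DAD·BBB·DAD·DAD·BBB·DAD·DAD·DAD·BBB·DAD·DAD·DAD·BBB·DAD·DAD
    A ↦ BBB
    B ↦ DC
    C ↦ D
    D ↦ DAD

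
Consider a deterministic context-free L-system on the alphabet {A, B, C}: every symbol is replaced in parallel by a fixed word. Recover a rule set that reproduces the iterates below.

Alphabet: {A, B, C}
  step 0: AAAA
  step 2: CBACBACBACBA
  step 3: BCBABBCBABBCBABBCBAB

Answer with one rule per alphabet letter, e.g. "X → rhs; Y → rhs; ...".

  step 2 ⇒ step 3: CBACBACBACBA ⇒ B·CBA·B·B·CBA·B·B·CBA·B·B·CBA·B
    A ↦ B
    B ↦ CBA
    C ↦ B

A->B, B->CBA, C->B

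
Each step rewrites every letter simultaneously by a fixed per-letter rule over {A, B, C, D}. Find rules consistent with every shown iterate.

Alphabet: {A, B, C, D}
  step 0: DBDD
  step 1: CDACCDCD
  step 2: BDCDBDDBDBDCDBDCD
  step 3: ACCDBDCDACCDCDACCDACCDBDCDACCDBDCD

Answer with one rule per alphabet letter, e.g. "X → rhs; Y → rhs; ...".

A->BDD, B->AC, C->BD, D->CD

  step 2 ⇒ step 3: BDCDBDDBDBDCDBDCD ⇒ AC·CD·BD·CD·AC·CD·CD·AC·CD·AC·CD·BD·CD·AC·CD·BD·CD
    B ↦ AC
    C ↦ BD
    D ↦ CD
  step 1 ⇒ step 2: CDACCDCD ⇒ BD·CD·BDD·BD·BD·CD·BD·CD
    A ↦ BDD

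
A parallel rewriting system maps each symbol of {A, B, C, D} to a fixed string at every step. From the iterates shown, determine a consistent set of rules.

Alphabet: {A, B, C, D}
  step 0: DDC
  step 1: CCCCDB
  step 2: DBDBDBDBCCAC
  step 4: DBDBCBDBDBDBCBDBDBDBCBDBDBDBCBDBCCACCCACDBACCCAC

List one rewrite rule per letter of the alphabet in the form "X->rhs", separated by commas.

A->CB, B->AC, C->DB, D->CC

  step 1 ⇒ step 2: CCCCDB ⇒ DB·DB·DB·DB·CC·AC
    B ↦ AC
    C ↦ DB
    D ↦ CC
    A ↦ CB  (constrained at step 2)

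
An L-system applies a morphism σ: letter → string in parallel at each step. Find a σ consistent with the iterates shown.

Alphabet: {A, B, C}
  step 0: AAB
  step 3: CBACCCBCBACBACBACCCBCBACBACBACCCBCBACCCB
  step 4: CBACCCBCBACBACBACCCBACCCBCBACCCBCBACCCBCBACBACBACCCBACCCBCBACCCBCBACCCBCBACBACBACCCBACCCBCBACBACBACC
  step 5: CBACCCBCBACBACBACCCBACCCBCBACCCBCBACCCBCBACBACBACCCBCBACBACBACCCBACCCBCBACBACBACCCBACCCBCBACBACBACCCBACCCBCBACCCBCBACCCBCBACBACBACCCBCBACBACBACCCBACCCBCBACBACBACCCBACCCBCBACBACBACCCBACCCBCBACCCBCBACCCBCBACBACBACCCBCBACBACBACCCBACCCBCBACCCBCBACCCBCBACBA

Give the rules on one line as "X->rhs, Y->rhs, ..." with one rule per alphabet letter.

A->CB, B->CC, C->CBA

  step 4 ⇒ step 5: CBACCCBCBACBACBACCCBACCCBCBACCCBCBACCCBCBACBACBACCCBACCCBCBACCCBCBACCCBCBACBACBACCCBACCCBCBACBACBACC ⇒ CBA·CC·CB·CBA·CBA·CBA·CC·CBA·CC·CB·CBA·CC·CB·CBA·CC·CB·CBA·CBA·CBA·CC·CB·CBA·CBA·CBA·CC·CBA·CC·CB·CBA·CBA·CBA·CC·CBA·CC·CB·CBA·CBA·CBA·CC·CBA·CC·CB·CBA·CC·CB·CBA·CC·CB·CBA·CBA·CBA·CC·CB·CBA·CBA·CBA·CC·CBA·CC·CB·CBA·CBA·CBA·CC·CBA·CC·CB·CBA·CBA·CBA·CC·CBA·CC·CB·CBA·CC·CB·CBA·CC·CB·CBA·CBA·CBA·CC·CB·CBA·CBA·CBA·CC·CBA·CC·CB·CBA·CC·CB·CBA·CC·CB·CBA·CBA
    A ↦ CB
    B ↦ CC
    C ↦ CBA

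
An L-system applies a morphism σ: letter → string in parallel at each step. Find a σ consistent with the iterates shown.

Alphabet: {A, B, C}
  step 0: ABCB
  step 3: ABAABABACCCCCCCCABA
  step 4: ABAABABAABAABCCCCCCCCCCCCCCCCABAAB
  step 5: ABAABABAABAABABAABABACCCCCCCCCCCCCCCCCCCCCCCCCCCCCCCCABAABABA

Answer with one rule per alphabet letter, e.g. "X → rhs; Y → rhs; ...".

A->AB, B->A, C->CC

  step 4 ⇒ step 5: ABAABABAABAABCCCCCCCCCCCCCCCCABAAB ⇒ AB·A·AB·AB·A·AB·A·AB·AB·A·AB·AB·A·CC·CC·CC·CC·CC·CC·CC·CC·CC·CC·CC·CC·CC·CC·CC·CC·AB·A·AB·AB·A
    A ↦ AB
    B ↦ A
    C ↦ CC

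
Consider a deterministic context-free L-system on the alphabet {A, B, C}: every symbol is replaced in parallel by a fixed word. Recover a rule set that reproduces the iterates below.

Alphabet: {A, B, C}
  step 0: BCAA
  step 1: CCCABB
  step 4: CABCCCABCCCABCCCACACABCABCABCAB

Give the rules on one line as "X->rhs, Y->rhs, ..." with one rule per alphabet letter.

A->B, B->CC, C->CA

  step 0 ⇒ step 1: BCAA ⇒ CC·CA·B·B
    A ↦ B
    B ↦ CC
    C ↦ CA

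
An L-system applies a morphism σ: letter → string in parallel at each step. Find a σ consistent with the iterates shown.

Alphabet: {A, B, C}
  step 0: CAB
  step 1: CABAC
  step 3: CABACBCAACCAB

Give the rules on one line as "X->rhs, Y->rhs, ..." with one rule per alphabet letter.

A->B, B->AC, C->CA

  step 0 ⇒ step 1: CAB ⇒ CA·B·AC
    A ↦ B
    B ↦ AC
    C ↦ CA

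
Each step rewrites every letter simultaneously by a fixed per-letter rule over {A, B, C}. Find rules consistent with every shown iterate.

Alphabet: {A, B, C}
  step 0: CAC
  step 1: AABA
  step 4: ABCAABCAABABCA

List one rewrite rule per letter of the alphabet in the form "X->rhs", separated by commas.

  step 0 ⇒ step 1: CAC ⇒ A·AB·A
    A ↦ AB
    C ↦ A
    B ↦ C  (constrained at step 1)

A->AB, B->C, C->A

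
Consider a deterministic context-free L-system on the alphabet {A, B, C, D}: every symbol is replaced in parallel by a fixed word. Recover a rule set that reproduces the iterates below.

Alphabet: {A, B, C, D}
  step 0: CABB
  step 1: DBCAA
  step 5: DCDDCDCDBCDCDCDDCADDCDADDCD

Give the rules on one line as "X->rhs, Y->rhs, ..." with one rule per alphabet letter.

  step 0 ⇒ step 1: CABB ⇒ D·BC·A·A
    A ↦ BC
    B ↦ A
    C ↦ D
    D ↦ DC  (constrained at step 1)

A->BC, B->A, C->D, D->DC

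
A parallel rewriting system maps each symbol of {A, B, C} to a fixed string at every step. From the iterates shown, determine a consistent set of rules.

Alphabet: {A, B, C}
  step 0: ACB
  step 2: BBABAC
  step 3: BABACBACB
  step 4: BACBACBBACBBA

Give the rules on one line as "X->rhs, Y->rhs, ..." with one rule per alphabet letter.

  step 3 ⇒ step 4: BABACBACB ⇒ BA·C·BA·C·B·BA·C·B·BA
    A ↦ C
    B ↦ BA
    C ↦ B

A->C, B->BA, C->B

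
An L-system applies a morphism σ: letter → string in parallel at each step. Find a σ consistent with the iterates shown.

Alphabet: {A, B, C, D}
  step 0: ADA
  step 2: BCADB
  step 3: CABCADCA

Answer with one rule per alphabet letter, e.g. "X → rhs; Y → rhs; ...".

  step 2 ⇒ step 3: BCADB ⇒ CA·B·C·AD·CA
    A ↦ C
    B ↦ CA
    C ↦ B
    D ↦ AD

A->C, B->CA, C->B, D->AD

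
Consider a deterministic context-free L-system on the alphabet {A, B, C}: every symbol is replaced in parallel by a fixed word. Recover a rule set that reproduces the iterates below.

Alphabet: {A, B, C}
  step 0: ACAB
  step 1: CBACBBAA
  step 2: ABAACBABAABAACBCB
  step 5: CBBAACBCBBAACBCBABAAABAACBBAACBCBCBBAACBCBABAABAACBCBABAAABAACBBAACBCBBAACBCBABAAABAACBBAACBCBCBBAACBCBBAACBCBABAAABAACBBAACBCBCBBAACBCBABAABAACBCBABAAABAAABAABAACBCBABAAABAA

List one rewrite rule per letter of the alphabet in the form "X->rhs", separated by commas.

A->CB, B->BAA, C->A

  step 1 ⇒ step 2: CBACBBAA ⇒ A·BAA·CB·A·BAA·BAA·CB·CB
    A ↦ CB
    B ↦ BAA
    C ↦ A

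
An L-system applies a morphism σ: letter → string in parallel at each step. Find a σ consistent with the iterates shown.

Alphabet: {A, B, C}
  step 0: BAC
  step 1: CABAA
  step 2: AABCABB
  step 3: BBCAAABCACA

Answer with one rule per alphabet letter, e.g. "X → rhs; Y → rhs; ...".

  step 2 ⇒ step 3: AABCABB ⇒ B·B·CA·AA·B·CA·CA
    A ↦ B
    B ↦ CA
    C ↦ AA

A->B, B->CA, C->AA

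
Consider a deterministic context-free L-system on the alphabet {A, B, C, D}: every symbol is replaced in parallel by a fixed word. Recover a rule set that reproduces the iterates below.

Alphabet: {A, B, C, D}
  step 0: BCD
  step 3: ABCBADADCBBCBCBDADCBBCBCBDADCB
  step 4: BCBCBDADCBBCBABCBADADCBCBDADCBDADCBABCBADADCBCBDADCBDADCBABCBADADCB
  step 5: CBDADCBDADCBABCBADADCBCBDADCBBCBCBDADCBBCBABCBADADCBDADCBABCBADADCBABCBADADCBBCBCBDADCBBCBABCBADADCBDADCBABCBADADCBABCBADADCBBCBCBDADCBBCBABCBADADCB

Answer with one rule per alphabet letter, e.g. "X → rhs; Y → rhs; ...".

  step 4 ⇒ step 5: BCBCBDADCBBCBABCBADADCBCBDADCBDADCBABCBADADCBCBDADCBDADCBABCBADADCB ⇒ CB·DAD·CB·DAD·CB·A·BCB·A·DAD·CB·CB·DAD·CB·BCB·CB·DAD·CB·BCB·A·BCB·A·DAD·CB·DAD·CB·A·BCB·A·DAD·CB·A·BCB·A·DAD·CB·BCB·CB·DAD·CB·BCB·A·BCB·A·DAD·CB·DAD·CB·A·BCB·A·DAD·CB·A·BCB·A·DAD·CB·BCB·CB·DAD·CB·BCB·A·BCB·A·DAD·CB
    A ↦ BCB
    B ↦ CB
    C ↦ DAD
    D ↦ A

A->BCB, B->CB, C->DAD, D->A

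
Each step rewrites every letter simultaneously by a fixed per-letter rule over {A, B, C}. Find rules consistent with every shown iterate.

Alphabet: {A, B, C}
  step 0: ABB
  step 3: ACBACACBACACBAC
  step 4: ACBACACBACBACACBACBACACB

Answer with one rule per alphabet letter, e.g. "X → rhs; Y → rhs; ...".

A->AC, B->AC, C->B

  step 3 ⇒ step 4: ACBACACBACACBAC ⇒ AC·B·AC·AC·B·AC·B·AC·AC·B·AC·B·AC·AC·B
    A ↦ AC
    B ↦ AC
    C ↦ B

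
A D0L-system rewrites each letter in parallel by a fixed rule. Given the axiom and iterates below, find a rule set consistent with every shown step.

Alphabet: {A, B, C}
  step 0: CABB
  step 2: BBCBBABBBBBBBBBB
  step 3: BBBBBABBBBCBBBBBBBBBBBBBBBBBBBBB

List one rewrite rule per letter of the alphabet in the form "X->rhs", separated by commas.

A->CB, B->BB, C->BA

  step 2 ⇒ step 3: BBCBBABBBBBBBBBB ⇒ BB·BB·BA·BB·BB·CB·BB·BB·BB·BB·BB·BB·BB·BB·BB·BB
    A ↦ CB
    B ↦ BB
    C ↦ BA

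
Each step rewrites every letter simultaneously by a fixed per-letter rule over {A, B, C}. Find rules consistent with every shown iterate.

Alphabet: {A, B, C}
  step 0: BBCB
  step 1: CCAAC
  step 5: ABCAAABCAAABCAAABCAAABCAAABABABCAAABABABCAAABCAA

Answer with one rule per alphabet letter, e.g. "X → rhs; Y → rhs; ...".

A->AB, B->C, C->AA

  step 0 ⇒ step 1: BBCB ⇒ C·C·AA·C
    B ↦ C
    C ↦ AA
    A ↦ AB  (constrained at step 1)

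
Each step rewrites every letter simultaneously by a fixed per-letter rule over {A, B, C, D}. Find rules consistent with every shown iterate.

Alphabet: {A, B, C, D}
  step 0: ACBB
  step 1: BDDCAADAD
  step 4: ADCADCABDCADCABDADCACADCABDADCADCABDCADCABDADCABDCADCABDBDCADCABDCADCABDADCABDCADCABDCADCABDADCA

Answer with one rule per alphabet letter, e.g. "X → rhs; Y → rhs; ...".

A->BD, B->AD, C->DCA, D->CA

  step 0 ⇒ step 1: ACBB ⇒ BD·DCA·AD·AD
    A ↦ BD
    B ↦ AD
    C ↦ DCA
    D ↦ CA  (constrained at step 1)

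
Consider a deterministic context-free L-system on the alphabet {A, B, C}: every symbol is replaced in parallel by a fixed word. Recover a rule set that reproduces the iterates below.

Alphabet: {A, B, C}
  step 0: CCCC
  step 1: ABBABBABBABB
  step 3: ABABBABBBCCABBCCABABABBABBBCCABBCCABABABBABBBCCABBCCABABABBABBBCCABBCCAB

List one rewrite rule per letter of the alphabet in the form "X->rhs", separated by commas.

  step 0 ⇒ step 1: CCCC ⇒ ABB·ABB·ABB·ABB
    C ↦ ABB
    A ↦ BCC  (constrained at step 1)
    B ↦ AB  (constrained at step 1)

A->BCC, B->AB, C->ABB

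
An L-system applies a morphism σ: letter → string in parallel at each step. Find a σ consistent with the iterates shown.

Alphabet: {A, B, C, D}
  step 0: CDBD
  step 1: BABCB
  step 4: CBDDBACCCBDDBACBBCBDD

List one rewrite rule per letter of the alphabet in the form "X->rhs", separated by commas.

  step 0 ⇒ step 1: CDBD ⇒ BA·B·C·B
    B ↦ C
    C ↦ BA
    D ↦ B
    A ↦ BDD  (constrained at step 1)

A->BDD, B->C, C->BA, D->B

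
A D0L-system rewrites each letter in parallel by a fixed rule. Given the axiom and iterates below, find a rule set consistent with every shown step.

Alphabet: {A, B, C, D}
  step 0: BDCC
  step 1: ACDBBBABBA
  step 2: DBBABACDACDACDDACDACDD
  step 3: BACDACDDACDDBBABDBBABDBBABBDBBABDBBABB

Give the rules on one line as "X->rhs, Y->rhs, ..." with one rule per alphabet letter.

  step 2 ⇒ step 3: DBBABACDACDACDDACDACDD ⇒ B·ACD·ACD·D·ACD·D·BBA·B·D·BBA·B·D·BBA·B·B·D·BBA·B·D·BBA·B·B
    A ↦ D
    B ↦ ACD
    C ↦ BBA
    D ↦ B

A->D, B->ACD, C->BBA, D->B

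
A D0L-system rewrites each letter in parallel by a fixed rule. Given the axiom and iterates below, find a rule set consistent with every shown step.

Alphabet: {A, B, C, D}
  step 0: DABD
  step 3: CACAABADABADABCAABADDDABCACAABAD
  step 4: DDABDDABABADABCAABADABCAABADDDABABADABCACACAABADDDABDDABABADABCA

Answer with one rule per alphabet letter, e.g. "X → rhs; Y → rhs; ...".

A->AB, B->AD, C->DD, D->CA

  step 3 ⇒ step 4: CACAABADABADABCAABADDDABCACAABAD ⇒ DD·AB·DD·AB·AB·AD·AB·CA·AB·AD·AB·CA·AB·AD·DD·AB·AB·AD·AB·CA·CA·CA·AB·AD·DD·AB·DD·AB·AB·AD·AB·CA
    A ↦ AB
    B ↦ AD
    C ↦ DD
    D ↦ CA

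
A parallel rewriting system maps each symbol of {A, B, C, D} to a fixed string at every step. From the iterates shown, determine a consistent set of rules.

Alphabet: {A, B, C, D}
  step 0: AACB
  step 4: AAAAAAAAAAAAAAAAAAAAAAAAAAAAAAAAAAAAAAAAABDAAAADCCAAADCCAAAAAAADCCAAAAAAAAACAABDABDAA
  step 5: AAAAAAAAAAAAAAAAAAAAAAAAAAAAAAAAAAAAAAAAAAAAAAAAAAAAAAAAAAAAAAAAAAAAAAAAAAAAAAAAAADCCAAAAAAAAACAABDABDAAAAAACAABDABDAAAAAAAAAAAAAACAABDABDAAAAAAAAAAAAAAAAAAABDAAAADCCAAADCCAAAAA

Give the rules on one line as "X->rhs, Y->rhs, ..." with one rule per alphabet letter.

  step 4 ⇒ step 5: AAAAAAAAAAAAAAAAAAAAAAAAAAAAAAAAAAAAAAAAABDAAAADCCAAADCCAAAAAAADCCAAAAAAAAACAABDABDAA ⇒ AA·AA·AA·AA·AA·AA·AA·AA·AA·AA·AA·AA·AA·AA·AA·AA·AA·AA·AA·AA·AA·AA·AA·AA·AA·AA·AA·AA·AA·AA·AA·AA·AA·AA·AA·AA·AA·AA·AA·AA·AA·DC·CA·AA·AA·AA·AA·CA·ABD·ABD·AA·AA·AA·CA·ABD·ABD·AA·AA·AA·AA·AA·AA·AA·CA·ABD·ABD·AA·AA·AA·AA·AA·AA·AA·AA·AA·ABD·AA·AA·DC·CA·AA·DC·CA·AA·AA
    A ↦ AA
    B ↦ DC
    C ↦ ABD
    D ↦ CA

A->AA, B->DC, C->ABD, D->CA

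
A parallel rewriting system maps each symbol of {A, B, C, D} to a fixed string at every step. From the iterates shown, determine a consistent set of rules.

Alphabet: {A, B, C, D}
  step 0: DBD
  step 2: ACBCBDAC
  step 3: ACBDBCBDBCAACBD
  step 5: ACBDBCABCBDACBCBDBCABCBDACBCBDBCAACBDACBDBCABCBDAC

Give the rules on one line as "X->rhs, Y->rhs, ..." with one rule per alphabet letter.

  step 2 ⇒ step 3: ACBCBDAC ⇒ AC·BD·BC·BD·BC·A·AC·BD
    A ↦ AC
    B ↦ BC
    C ↦ BD
    D ↦ A

A->AC, B->BC, C->BD, D->A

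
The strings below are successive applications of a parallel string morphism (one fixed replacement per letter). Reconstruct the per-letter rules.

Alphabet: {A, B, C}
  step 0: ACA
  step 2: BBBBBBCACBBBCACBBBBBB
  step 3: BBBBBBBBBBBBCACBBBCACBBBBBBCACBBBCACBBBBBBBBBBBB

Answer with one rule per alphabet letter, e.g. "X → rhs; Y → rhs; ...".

  step 2 ⇒ step 3: BBBBBBCACBBBCACBBBBBB ⇒ BB·BB·BB·BB·BB·BB·CAC·BBB·CAC·BB·BB·BB·CAC·BBB·CAC·BB·BB·BB·BB·BB·BB
    A ↦ BBB
    B ↦ BB
    C ↦ CAC

A->BBB, B->BB, C->CAC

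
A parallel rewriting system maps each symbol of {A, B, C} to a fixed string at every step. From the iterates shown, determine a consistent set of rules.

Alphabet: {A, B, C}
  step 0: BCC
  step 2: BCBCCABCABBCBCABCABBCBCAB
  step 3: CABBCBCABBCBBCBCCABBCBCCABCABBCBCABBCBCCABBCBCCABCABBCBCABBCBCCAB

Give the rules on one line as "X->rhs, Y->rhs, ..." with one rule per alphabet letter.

A->C, B->CAB, C->BCB

  step 2 ⇒ step 3: BCBCCABCABBCBCABCABBCBCAB ⇒ CAB·BCB·CAB·BCB·BCB·C·CAB·BCB·C·CAB·CAB·BCB·CAB·BCB·C·CAB·BCB·C·CAB·CAB·BCB·CAB·BCB·C·CAB
    A ↦ C
    B ↦ CAB
    C ↦ BCB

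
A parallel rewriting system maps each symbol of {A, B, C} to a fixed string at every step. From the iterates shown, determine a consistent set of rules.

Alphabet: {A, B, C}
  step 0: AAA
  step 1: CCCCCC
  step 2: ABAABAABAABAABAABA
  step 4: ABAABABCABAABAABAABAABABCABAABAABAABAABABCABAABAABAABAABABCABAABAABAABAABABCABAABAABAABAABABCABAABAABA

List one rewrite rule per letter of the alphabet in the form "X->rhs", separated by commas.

A->CC, B->BC, C->ABA

  step 1 ⇒ step 2: CCCCCC ⇒ ABA·ABA·ABA·ABA·ABA·ABA
    C ↦ ABA
  step 0 ⇒ step 1: AAA ⇒ CC·CC·CC
    A ↦ CC
    B ↦ BC  (constrained at step 2)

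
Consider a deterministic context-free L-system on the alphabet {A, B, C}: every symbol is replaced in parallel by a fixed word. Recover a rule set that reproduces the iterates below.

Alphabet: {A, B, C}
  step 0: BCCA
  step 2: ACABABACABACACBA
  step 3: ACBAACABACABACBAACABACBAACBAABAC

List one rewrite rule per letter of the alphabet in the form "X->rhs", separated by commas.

  step 2 ⇒ step 3: ACABABACABACACBA ⇒ AC·BA·AC·AB·AC·AB·AC·BA·AC·AB·AC·BA·AC·BA·AB·AC
    A ↦ AC
    B ↦ AB
    C ↦ BA

A->AC, B->AB, C->BA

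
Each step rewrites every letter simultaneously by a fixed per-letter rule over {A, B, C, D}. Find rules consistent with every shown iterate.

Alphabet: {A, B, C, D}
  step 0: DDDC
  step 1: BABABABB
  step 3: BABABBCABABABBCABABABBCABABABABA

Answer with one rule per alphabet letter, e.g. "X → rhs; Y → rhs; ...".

A->CA, B->DD, C->BB, D->BA

  step 0 ⇒ step 1: DDDC ⇒ BA·BA·BA·BB
    C ↦ BB
    D ↦ BA
    A ↦ CA  (constrained at step 1)
    B ↦ DD  (constrained at step 1)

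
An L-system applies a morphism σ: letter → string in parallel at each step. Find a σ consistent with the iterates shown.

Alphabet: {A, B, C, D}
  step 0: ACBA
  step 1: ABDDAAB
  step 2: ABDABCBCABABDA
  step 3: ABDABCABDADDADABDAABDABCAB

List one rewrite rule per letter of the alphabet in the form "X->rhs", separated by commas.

A->AB, B->DA, C->D, D->BC

  step 2 ⇒ step 3: ABDABCBCABABDA ⇒ AB·DA·BC·AB·DA·D·DA·D·AB·DA·AB·DA·BC·AB
    A ↦ AB
    B ↦ DA
    C ↦ D
    D ↦ BC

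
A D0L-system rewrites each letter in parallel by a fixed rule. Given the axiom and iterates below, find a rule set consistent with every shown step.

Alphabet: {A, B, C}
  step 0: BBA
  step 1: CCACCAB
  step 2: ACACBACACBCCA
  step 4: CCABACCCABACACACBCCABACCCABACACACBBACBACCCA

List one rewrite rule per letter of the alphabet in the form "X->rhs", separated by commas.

A->B, B->CCA, C->AC

  step 1 ⇒ step 2: CCACCAB ⇒ AC·AC·B·AC·AC·B·CCA
    A ↦ B
    B ↦ CCA
    C ↦ AC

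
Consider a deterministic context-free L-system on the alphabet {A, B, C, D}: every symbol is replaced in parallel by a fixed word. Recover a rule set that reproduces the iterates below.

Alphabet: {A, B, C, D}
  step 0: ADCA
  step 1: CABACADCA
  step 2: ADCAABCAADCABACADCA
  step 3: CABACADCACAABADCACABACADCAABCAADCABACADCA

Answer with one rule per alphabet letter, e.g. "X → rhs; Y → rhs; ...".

  step 2 ⇒ step 3: ADCAABCAADCABACADCA ⇒ CA·BAC·AD·CA·CA·AB·AD·CA·CA·BAC·AD·CA·AB·CA·AD·CA·BAC·AD·CA
    A ↦ CA
    B ↦ AB
    C ↦ AD
    D ↦ BAC

A->CA, B->AB, C->AD, D->BAC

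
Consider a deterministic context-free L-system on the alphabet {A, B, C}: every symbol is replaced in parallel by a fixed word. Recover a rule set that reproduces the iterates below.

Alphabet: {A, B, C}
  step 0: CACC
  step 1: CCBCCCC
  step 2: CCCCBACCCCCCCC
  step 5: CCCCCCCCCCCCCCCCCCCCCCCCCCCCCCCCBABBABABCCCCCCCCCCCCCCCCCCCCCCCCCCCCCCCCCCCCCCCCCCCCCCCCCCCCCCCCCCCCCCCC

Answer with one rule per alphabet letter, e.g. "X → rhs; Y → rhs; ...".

A->B, B->BA, C->CC

  step 1 ⇒ step 2: CCBCCCC ⇒ CC·CC·BA·CC·CC·CC·CC
    B ↦ BA
    C ↦ CC
  step 0 ⇒ step 1: CACC ⇒ CC·B·CC·CC
    A ↦ B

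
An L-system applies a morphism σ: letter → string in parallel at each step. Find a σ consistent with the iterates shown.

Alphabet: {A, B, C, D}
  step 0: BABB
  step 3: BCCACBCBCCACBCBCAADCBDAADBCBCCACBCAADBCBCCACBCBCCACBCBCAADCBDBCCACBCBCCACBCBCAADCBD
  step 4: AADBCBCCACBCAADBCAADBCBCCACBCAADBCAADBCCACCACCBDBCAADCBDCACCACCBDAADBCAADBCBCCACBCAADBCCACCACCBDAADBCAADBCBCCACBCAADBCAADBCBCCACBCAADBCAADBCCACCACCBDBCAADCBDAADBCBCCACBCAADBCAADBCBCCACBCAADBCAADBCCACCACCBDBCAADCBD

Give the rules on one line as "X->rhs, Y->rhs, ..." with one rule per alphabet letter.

  step 3 ⇒ step 4: BCCACBCBCCACBCBCAADCBDAADBCBCCACBCAADBCBCCACBCBCCACBCBCAADCBDBCCACBCBCCACBCBCAADCBD ⇒ AAD·BC·BC·CAC·BC·AAD·BC·AAD·BC·BC·CAC·BC·AAD·BC·AAD·BC·CAC·CAC·CBD·BC·AAD·CBD·CAC·CAC·CBD·AAD·BC·AAD·BC·BC·CAC·BC·AAD·BC·CAC·CAC·CBD·AAD·BC·AAD·BC·BC·CAC·BC·AAD·BC·AAD·BC·BC·CAC·BC·AAD·BC·AAD·BC·CAC·CAC·CBD·BC·AAD·CBD·AAD·BC·BC·CAC·BC·AAD·BC·AAD·BC·BC·CAC·BC·AAD·BC·AAD·BC·CAC·CAC·CBD·BC·AAD·CBD
    A ↦ CAC
    B ↦ AAD
    C ↦ BC
    D ↦ CBD

A->CAC, B->AAD, C->BC, D->CBD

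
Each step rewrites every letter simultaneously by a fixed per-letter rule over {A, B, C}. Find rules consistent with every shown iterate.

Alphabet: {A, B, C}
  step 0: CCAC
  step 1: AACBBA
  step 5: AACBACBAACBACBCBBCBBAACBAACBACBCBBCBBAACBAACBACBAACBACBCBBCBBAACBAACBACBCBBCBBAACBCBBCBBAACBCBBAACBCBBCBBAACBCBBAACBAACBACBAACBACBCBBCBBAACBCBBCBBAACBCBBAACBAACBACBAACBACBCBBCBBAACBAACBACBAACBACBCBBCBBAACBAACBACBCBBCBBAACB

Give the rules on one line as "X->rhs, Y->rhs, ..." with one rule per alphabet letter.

A->CBB, B->ACB, C->A

  step 0 ⇒ step 1: CCAC ⇒ A·A·CBB·A
    A ↦ CBB
    C ↦ A
    B ↦ ACB  (constrained at step 1)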